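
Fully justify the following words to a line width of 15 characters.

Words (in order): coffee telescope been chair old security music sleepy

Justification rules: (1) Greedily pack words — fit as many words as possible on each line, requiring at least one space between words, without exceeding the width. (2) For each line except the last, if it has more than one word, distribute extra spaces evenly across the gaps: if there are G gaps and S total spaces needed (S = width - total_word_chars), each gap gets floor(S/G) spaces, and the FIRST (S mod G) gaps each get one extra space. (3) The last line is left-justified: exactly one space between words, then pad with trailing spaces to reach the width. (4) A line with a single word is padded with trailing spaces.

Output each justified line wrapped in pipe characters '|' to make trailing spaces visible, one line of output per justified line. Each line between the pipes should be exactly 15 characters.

Answer: |coffee         |
|telescope  been|
|chair       old|
|security  music|
|sleepy         |

Derivation:
Line 1: ['coffee'] (min_width=6, slack=9)
Line 2: ['telescope', 'been'] (min_width=14, slack=1)
Line 3: ['chair', 'old'] (min_width=9, slack=6)
Line 4: ['security', 'music'] (min_width=14, slack=1)
Line 5: ['sleepy'] (min_width=6, slack=9)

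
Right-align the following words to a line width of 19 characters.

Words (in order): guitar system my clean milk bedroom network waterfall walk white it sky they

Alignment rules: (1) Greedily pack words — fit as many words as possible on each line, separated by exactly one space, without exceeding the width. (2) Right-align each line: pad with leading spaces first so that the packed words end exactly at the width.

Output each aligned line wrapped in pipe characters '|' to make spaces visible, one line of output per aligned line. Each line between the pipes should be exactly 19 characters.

Answer: |   guitar system my|
| clean milk bedroom|
|  network waterfall|
|  walk white it sky|
|               they|

Derivation:
Line 1: ['guitar', 'system', 'my'] (min_width=16, slack=3)
Line 2: ['clean', 'milk', 'bedroom'] (min_width=18, slack=1)
Line 3: ['network', 'waterfall'] (min_width=17, slack=2)
Line 4: ['walk', 'white', 'it', 'sky'] (min_width=17, slack=2)
Line 5: ['they'] (min_width=4, slack=15)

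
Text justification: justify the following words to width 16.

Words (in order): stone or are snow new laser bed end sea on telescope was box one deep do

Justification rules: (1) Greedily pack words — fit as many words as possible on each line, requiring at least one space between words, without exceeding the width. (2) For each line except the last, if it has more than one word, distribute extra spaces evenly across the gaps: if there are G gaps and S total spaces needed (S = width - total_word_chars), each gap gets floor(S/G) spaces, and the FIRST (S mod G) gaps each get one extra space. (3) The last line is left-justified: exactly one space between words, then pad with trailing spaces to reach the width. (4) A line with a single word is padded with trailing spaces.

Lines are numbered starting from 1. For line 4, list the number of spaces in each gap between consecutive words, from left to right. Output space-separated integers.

Answer: 4

Derivation:
Line 1: ['stone', 'or', 'are'] (min_width=12, slack=4)
Line 2: ['snow', 'new', 'laser'] (min_width=14, slack=2)
Line 3: ['bed', 'end', 'sea', 'on'] (min_width=14, slack=2)
Line 4: ['telescope', 'was'] (min_width=13, slack=3)
Line 5: ['box', 'one', 'deep', 'do'] (min_width=15, slack=1)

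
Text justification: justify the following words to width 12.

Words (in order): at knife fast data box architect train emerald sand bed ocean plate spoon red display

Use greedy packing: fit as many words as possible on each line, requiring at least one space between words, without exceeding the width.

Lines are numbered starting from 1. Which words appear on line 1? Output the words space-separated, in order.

Line 1: ['at', 'knife'] (min_width=8, slack=4)
Line 2: ['fast', 'data'] (min_width=9, slack=3)
Line 3: ['box'] (min_width=3, slack=9)
Line 4: ['architect'] (min_width=9, slack=3)
Line 5: ['train'] (min_width=5, slack=7)
Line 6: ['emerald', 'sand'] (min_width=12, slack=0)
Line 7: ['bed', 'ocean'] (min_width=9, slack=3)
Line 8: ['plate', 'spoon'] (min_width=11, slack=1)
Line 9: ['red', 'display'] (min_width=11, slack=1)

Answer: at knife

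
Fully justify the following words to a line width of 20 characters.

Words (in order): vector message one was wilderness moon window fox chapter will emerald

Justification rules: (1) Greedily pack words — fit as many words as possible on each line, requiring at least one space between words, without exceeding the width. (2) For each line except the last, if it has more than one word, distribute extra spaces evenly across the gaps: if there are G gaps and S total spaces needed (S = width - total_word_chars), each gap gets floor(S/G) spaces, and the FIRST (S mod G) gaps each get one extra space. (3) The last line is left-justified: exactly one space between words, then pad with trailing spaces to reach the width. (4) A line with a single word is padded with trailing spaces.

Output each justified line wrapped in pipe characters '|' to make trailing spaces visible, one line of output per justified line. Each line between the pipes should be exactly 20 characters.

Line 1: ['vector', 'message', 'one'] (min_width=18, slack=2)
Line 2: ['was', 'wilderness', 'moon'] (min_width=19, slack=1)
Line 3: ['window', 'fox', 'chapter'] (min_width=18, slack=2)
Line 4: ['will', 'emerald'] (min_width=12, slack=8)

Answer: |vector  message  one|
|was  wilderness moon|
|window  fox  chapter|
|will emerald        |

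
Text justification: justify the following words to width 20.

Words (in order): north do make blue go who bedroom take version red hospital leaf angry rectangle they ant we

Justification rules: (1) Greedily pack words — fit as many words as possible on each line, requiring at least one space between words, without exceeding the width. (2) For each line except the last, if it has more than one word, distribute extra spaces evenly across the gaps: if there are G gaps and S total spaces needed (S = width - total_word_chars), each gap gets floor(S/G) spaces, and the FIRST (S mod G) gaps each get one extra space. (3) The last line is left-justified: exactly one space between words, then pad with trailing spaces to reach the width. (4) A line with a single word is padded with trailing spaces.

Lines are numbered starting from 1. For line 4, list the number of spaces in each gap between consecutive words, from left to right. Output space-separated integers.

Line 1: ['north', 'do', 'make', 'blue'] (min_width=18, slack=2)
Line 2: ['go', 'who', 'bedroom', 'take'] (min_width=19, slack=1)
Line 3: ['version', 'red', 'hospital'] (min_width=20, slack=0)
Line 4: ['leaf', 'angry', 'rectangle'] (min_width=20, slack=0)
Line 5: ['they', 'ant', 'we'] (min_width=11, slack=9)

Answer: 1 1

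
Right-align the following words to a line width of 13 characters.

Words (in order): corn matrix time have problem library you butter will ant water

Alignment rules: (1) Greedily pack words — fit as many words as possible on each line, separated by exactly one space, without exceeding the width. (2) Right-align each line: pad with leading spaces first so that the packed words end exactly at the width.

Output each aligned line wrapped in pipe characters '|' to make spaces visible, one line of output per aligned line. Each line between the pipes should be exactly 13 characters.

Answer: |  corn matrix|
|    time have|
|      problem|
|  library you|
|  butter will|
|    ant water|

Derivation:
Line 1: ['corn', 'matrix'] (min_width=11, slack=2)
Line 2: ['time', 'have'] (min_width=9, slack=4)
Line 3: ['problem'] (min_width=7, slack=6)
Line 4: ['library', 'you'] (min_width=11, slack=2)
Line 5: ['butter', 'will'] (min_width=11, slack=2)
Line 6: ['ant', 'water'] (min_width=9, slack=4)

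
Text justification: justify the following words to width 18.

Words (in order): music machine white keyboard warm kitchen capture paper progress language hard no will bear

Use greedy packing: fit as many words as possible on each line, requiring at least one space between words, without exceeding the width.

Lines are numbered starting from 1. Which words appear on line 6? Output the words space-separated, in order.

Line 1: ['music', 'machine'] (min_width=13, slack=5)
Line 2: ['white', 'keyboard'] (min_width=14, slack=4)
Line 3: ['warm', 'kitchen'] (min_width=12, slack=6)
Line 4: ['capture', 'paper'] (min_width=13, slack=5)
Line 5: ['progress', 'language'] (min_width=17, slack=1)
Line 6: ['hard', 'no', 'will', 'bear'] (min_width=17, slack=1)

Answer: hard no will bear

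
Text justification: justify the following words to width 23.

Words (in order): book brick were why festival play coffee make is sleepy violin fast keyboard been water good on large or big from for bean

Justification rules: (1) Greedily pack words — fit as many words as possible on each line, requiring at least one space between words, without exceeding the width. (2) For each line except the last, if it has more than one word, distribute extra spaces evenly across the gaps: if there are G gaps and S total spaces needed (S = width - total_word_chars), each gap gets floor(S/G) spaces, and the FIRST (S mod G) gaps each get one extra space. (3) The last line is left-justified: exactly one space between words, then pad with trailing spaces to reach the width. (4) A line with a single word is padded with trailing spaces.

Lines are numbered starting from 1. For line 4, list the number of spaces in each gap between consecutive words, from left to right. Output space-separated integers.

Line 1: ['book', 'brick', 'were', 'why'] (min_width=19, slack=4)
Line 2: ['festival', 'play', 'coffee'] (min_width=20, slack=3)
Line 3: ['make', 'is', 'sleepy', 'violin'] (min_width=21, slack=2)
Line 4: ['fast', 'keyboard', 'been'] (min_width=18, slack=5)
Line 5: ['water', 'good', 'on', 'large', 'or'] (min_width=22, slack=1)
Line 6: ['big', 'from', 'for', 'bean'] (min_width=17, slack=6)

Answer: 4 3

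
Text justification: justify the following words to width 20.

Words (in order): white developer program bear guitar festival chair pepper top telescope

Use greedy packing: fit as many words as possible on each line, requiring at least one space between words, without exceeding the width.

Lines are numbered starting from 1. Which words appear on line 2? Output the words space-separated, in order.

Answer: program bear guitar

Derivation:
Line 1: ['white', 'developer'] (min_width=15, slack=5)
Line 2: ['program', 'bear', 'guitar'] (min_width=19, slack=1)
Line 3: ['festival', 'chair'] (min_width=14, slack=6)
Line 4: ['pepper', 'top', 'telescope'] (min_width=20, slack=0)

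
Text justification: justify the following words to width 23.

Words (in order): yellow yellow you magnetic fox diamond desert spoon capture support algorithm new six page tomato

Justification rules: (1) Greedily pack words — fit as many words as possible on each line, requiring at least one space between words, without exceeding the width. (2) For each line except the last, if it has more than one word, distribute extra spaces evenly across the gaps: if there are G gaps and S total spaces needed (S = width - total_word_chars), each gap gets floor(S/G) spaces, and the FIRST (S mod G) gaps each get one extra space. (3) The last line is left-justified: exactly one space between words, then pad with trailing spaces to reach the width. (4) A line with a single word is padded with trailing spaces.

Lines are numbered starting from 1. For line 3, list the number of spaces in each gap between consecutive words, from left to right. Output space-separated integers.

Answer: 3 2

Derivation:
Line 1: ['yellow', 'yellow', 'you'] (min_width=17, slack=6)
Line 2: ['magnetic', 'fox', 'diamond'] (min_width=20, slack=3)
Line 3: ['desert', 'spoon', 'capture'] (min_width=20, slack=3)
Line 4: ['support', 'algorithm', 'new'] (min_width=21, slack=2)
Line 5: ['six', 'page', 'tomato'] (min_width=15, slack=8)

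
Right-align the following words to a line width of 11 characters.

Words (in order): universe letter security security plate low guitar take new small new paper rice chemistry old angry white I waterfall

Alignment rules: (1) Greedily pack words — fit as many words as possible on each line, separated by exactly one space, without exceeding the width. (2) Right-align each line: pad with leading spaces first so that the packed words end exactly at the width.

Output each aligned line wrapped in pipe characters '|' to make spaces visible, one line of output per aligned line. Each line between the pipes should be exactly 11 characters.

Line 1: ['universe'] (min_width=8, slack=3)
Line 2: ['letter'] (min_width=6, slack=5)
Line 3: ['security'] (min_width=8, slack=3)
Line 4: ['security'] (min_width=8, slack=3)
Line 5: ['plate', 'low'] (min_width=9, slack=2)
Line 6: ['guitar', 'take'] (min_width=11, slack=0)
Line 7: ['new', 'small'] (min_width=9, slack=2)
Line 8: ['new', 'paper'] (min_width=9, slack=2)
Line 9: ['rice'] (min_width=4, slack=7)
Line 10: ['chemistry'] (min_width=9, slack=2)
Line 11: ['old', 'angry'] (min_width=9, slack=2)
Line 12: ['white', 'I'] (min_width=7, slack=4)
Line 13: ['waterfall'] (min_width=9, slack=2)

Answer: |   universe|
|     letter|
|   security|
|   security|
|  plate low|
|guitar take|
|  new small|
|  new paper|
|       rice|
|  chemistry|
|  old angry|
|    white I|
|  waterfall|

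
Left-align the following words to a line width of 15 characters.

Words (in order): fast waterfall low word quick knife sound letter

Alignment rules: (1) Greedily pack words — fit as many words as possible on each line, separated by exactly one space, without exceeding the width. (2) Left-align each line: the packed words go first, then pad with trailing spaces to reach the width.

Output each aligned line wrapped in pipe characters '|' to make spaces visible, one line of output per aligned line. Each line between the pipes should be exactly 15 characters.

Line 1: ['fast', 'waterfall'] (min_width=14, slack=1)
Line 2: ['low', 'word', 'quick'] (min_width=14, slack=1)
Line 3: ['knife', 'sound'] (min_width=11, slack=4)
Line 4: ['letter'] (min_width=6, slack=9)

Answer: |fast waterfall |
|low word quick |
|knife sound    |
|letter         |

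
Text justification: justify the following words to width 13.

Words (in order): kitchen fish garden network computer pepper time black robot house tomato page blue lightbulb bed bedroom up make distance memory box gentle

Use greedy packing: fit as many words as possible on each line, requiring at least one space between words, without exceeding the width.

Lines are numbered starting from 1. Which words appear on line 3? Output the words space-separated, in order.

Line 1: ['kitchen', 'fish'] (min_width=12, slack=1)
Line 2: ['garden'] (min_width=6, slack=7)
Line 3: ['network'] (min_width=7, slack=6)
Line 4: ['computer'] (min_width=8, slack=5)
Line 5: ['pepper', 'time'] (min_width=11, slack=2)
Line 6: ['black', 'robot'] (min_width=11, slack=2)
Line 7: ['house', 'tomato'] (min_width=12, slack=1)
Line 8: ['page', 'blue'] (min_width=9, slack=4)
Line 9: ['lightbulb', 'bed'] (min_width=13, slack=0)
Line 10: ['bedroom', 'up'] (min_width=10, slack=3)
Line 11: ['make', 'distance'] (min_width=13, slack=0)
Line 12: ['memory', 'box'] (min_width=10, slack=3)
Line 13: ['gentle'] (min_width=6, slack=7)

Answer: network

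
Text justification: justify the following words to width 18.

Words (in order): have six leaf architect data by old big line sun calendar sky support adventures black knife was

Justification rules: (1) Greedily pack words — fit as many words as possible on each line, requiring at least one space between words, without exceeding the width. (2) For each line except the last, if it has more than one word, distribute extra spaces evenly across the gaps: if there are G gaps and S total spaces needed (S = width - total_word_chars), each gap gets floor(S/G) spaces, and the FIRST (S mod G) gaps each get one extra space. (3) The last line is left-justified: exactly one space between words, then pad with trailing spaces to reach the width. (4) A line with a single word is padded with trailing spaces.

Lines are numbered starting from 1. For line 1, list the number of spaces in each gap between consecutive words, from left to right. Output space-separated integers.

Answer: 4 3

Derivation:
Line 1: ['have', 'six', 'leaf'] (min_width=13, slack=5)
Line 2: ['architect', 'data', 'by'] (min_width=17, slack=1)
Line 3: ['old', 'big', 'line', 'sun'] (min_width=16, slack=2)
Line 4: ['calendar', 'sky'] (min_width=12, slack=6)
Line 5: ['support', 'adventures'] (min_width=18, slack=0)
Line 6: ['black', 'knife', 'was'] (min_width=15, slack=3)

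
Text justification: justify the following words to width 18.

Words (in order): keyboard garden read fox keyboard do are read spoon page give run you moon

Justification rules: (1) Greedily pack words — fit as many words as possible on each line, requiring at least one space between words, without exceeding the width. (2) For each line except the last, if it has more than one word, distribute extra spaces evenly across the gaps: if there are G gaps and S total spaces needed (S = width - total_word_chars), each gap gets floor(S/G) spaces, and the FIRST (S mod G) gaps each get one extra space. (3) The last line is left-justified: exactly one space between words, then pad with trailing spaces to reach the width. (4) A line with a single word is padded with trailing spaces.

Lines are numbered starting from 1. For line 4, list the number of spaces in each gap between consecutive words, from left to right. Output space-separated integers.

Line 1: ['keyboard', 'garden'] (min_width=15, slack=3)
Line 2: ['read', 'fox', 'keyboard'] (min_width=17, slack=1)
Line 3: ['do', 'are', 'read', 'spoon'] (min_width=17, slack=1)
Line 4: ['page', 'give', 'run', 'you'] (min_width=17, slack=1)
Line 5: ['moon'] (min_width=4, slack=14)

Answer: 2 1 1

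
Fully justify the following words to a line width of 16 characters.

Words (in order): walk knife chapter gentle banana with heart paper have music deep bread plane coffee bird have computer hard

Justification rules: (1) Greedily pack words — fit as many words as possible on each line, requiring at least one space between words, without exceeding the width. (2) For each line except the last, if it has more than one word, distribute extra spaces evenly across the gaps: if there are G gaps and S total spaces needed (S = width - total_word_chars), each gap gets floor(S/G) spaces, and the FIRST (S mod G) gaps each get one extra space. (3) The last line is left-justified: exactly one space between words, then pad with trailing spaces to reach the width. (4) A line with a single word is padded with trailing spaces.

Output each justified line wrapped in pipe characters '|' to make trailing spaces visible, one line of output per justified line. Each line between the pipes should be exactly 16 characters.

Line 1: ['walk', 'knife'] (min_width=10, slack=6)
Line 2: ['chapter', 'gentle'] (min_width=14, slack=2)
Line 3: ['banana', 'with'] (min_width=11, slack=5)
Line 4: ['heart', 'paper', 'have'] (min_width=16, slack=0)
Line 5: ['music', 'deep', 'bread'] (min_width=16, slack=0)
Line 6: ['plane', 'coffee'] (min_width=12, slack=4)
Line 7: ['bird', 'have'] (min_width=9, slack=7)
Line 8: ['computer', 'hard'] (min_width=13, slack=3)

Answer: |walk       knife|
|chapter   gentle|
|banana      with|
|heart paper have|
|music deep bread|
|plane     coffee|
|bird        have|
|computer hard   |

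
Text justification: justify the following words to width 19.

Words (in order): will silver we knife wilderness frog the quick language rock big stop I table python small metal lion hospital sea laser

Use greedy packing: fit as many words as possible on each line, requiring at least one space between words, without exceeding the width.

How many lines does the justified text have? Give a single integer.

Answer: 7

Derivation:
Line 1: ['will', 'silver', 'we'] (min_width=14, slack=5)
Line 2: ['knife', 'wilderness'] (min_width=16, slack=3)
Line 3: ['frog', 'the', 'quick'] (min_width=14, slack=5)
Line 4: ['language', 'rock', 'big'] (min_width=17, slack=2)
Line 5: ['stop', 'I', 'table', 'python'] (min_width=19, slack=0)
Line 6: ['small', 'metal', 'lion'] (min_width=16, slack=3)
Line 7: ['hospital', 'sea', 'laser'] (min_width=18, slack=1)
Total lines: 7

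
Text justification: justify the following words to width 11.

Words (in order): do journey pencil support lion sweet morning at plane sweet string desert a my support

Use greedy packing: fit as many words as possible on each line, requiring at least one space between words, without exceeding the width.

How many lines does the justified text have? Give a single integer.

Answer: 9

Derivation:
Line 1: ['do', 'journey'] (min_width=10, slack=1)
Line 2: ['pencil'] (min_width=6, slack=5)
Line 3: ['support'] (min_width=7, slack=4)
Line 4: ['lion', 'sweet'] (min_width=10, slack=1)
Line 5: ['morning', 'at'] (min_width=10, slack=1)
Line 6: ['plane', 'sweet'] (min_width=11, slack=0)
Line 7: ['string'] (min_width=6, slack=5)
Line 8: ['desert', 'a', 'my'] (min_width=11, slack=0)
Line 9: ['support'] (min_width=7, slack=4)
Total lines: 9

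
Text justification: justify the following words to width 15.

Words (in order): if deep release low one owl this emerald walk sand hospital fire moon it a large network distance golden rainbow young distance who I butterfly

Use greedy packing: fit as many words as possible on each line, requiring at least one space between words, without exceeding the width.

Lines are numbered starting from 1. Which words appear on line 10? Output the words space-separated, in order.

Answer: distance who I

Derivation:
Line 1: ['if', 'deep', 'release'] (min_width=15, slack=0)
Line 2: ['low', 'one', 'owl'] (min_width=11, slack=4)
Line 3: ['this', 'emerald'] (min_width=12, slack=3)
Line 4: ['walk', 'sand'] (min_width=9, slack=6)
Line 5: ['hospital', 'fire'] (min_width=13, slack=2)
Line 6: ['moon', 'it', 'a', 'large'] (min_width=15, slack=0)
Line 7: ['network'] (min_width=7, slack=8)
Line 8: ['distance', 'golden'] (min_width=15, slack=0)
Line 9: ['rainbow', 'young'] (min_width=13, slack=2)
Line 10: ['distance', 'who', 'I'] (min_width=14, slack=1)
Line 11: ['butterfly'] (min_width=9, slack=6)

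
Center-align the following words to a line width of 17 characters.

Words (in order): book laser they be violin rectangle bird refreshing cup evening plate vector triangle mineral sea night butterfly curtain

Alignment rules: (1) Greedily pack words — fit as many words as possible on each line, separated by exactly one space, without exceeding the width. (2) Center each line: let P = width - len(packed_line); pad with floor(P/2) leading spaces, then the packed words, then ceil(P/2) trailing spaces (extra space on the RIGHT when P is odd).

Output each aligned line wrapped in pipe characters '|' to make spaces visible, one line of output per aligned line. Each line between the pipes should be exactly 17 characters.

Answer: | book laser they |
|    be violin    |
| rectangle bird  |
| refreshing cup  |
|  evening plate  |
| vector triangle |
|mineral sea night|
|butterfly curtain|

Derivation:
Line 1: ['book', 'laser', 'they'] (min_width=15, slack=2)
Line 2: ['be', 'violin'] (min_width=9, slack=8)
Line 3: ['rectangle', 'bird'] (min_width=14, slack=3)
Line 4: ['refreshing', 'cup'] (min_width=14, slack=3)
Line 5: ['evening', 'plate'] (min_width=13, slack=4)
Line 6: ['vector', 'triangle'] (min_width=15, slack=2)
Line 7: ['mineral', 'sea', 'night'] (min_width=17, slack=0)
Line 8: ['butterfly', 'curtain'] (min_width=17, slack=0)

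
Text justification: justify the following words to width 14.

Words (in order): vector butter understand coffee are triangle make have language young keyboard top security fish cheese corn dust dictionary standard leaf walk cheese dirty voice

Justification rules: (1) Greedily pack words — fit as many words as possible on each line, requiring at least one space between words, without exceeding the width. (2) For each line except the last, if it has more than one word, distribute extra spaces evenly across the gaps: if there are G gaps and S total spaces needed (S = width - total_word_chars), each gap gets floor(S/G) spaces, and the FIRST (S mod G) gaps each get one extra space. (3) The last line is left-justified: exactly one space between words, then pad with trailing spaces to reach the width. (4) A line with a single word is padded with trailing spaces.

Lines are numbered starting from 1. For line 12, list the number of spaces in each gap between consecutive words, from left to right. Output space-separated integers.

Answer: 4

Derivation:
Line 1: ['vector', 'butter'] (min_width=13, slack=1)
Line 2: ['understand'] (min_width=10, slack=4)
Line 3: ['coffee', 'are'] (min_width=10, slack=4)
Line 4: ['triangle', 'make'] (min_width=13, slack=1)
Line 5: ['have', 'language'] (min_width=13, slack=1)
Line 6: ['young', 'keyboard'] (min_width=14, slack=0)
Line 7: ['top', 'security'] (min_width=12, slack=2)
Line 8: ['fish', 'cheese'] (min_width=11, slack=3)
Line 9: ['corn', 'dust'] (min_width=9, slack=5)
Line 10: ['dictionary'] (min_width=10, slack=4)
Line 11: ['standard', 'leaf'] (min_width=13, slack=1)
Line 12: ['walk', 'cheese'] (min_width=11, slack=3)
Line 13: ['dirty', 'voice'] (min_width=11, slack=3)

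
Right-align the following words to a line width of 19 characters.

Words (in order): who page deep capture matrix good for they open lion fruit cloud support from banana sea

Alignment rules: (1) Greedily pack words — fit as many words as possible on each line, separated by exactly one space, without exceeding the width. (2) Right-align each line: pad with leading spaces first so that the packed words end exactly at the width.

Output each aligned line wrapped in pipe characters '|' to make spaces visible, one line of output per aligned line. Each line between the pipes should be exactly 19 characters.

Line 1: ['who', 'page', 'deep'] (min_width=13, slack=6)
Line 2: ['capture', 'matrix', 'good'] (min_width=19, slack=0)
Line 3: ['for', 'they', 'open', 'lion'] (min_width=18, slack=1)
Line 4: ['fruit', 'cloud', 'support'] (min_width=19, slack=0)
Line 5: ['from', 'banana', 'sea'] (min_width=15, slack=4)

Answer: |      who page deep|
|capture matrix good|
| for they open lion|
|fruit cloud support|
|    from banana sea|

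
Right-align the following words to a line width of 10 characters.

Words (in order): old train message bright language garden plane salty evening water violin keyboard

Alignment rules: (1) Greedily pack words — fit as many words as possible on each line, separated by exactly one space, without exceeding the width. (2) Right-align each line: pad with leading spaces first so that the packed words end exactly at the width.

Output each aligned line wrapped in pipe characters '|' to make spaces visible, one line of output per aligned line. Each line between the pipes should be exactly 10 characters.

Line 1: ['old', 'train'] (min_width=9, slack=1)
Line 2: ['message'] (min_width=7, slack=3)
Line 3: ['bright'] (min_width=6, slack=4)
Line 4: ['language'] (min_width=8, slack=2)
Line 5: ['garden'] (min_width=6, slack=4)
Line 6: ['plane'] (min_width=5, slack=5)
Line 7: ['salty'] (min_width=5, slack=5)
Line 8: ['evening'] (min_width=7, slack=3)
Line 9: ['water'] (min_width=5, slack=5)
Line 10: ['violin'] (min_width=6, slack=4)
Line 11: ['keyboard'] (min_width=8, slack=2)

Answer: | old train|
|   message|
|    bright|
|  language|
|    garden|
|     plane|
|     salty|
|   evening|
|     water|
|    violin|
|  keyboard|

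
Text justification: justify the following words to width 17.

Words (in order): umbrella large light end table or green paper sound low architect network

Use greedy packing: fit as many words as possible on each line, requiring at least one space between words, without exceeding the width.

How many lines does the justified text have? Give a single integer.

Line 1: ['umbrella', 'large'] (min_width=14, slack=3)
Line 2: ['light', 'end', 'table'] (min_width=15, slack=2)
Line 3: ['or', 'green', 'paper'] (min_width=14, slack=3)
Line 4: ['sound', 'low'] (min_width=9, slack=8)
Line 5: ['architect', 'network'] (min_width=17, slack=0)
Total lines: 5

Answer: 5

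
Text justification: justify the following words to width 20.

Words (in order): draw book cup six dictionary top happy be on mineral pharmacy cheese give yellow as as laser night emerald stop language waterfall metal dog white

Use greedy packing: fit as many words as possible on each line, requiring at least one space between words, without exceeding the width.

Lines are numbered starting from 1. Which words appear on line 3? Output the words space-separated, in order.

Answer: be on mineral

Derivation:
Line 1: ['draw', 'book', 'cup', 'six'] (min_width=17, slack=3)
Line 2: ['dictionary', 'top', 'happy'] (min_width=20, slack=0)
Line 3: ['be', 'on', 'mineral'] (min_width=13, slack=7)
Line 4: ['pharmacy', 'cheese', 'give'] (min_width=20, slack=0)
Line 5: ['yellow', 'as', 'as', 'laser'] (min_width=18, slack=2)
Line 6: ['night', 'emerald', 'stop'] (min_width=18, slack=2)
Line 7: ['language', 'waterfall'] (min_width=18, slack=2)
Line 8: ['metal', 'dog', 'white'] (min_width=15, slack=5)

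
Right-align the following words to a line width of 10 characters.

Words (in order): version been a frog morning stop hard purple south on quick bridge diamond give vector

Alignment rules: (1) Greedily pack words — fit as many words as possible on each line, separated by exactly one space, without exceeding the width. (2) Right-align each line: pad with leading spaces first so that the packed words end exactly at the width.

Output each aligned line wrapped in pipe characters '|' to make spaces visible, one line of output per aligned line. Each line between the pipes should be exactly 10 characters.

Answer: |   version|
|    been a|
|      frog|
|   morning|
| stop hard|
|    purple|
|  south on|
|     quick|
|    bridge|
|   diamond|
|      give|
|    vector|

Derivation:
Line 1: ['version'] (min_width=7, slack=3)
Line 2: ['been', 'a'] (min_width=6, slack=4)
Line 3: ['frog'] (min_width=4, slack=6)
Line 4: ['morning'] (min_width=7, slack=3)
Line 5: ['stop', 'hard'] (min_width=9, slack=1)
Line 6: ['purple'] (min_width=6, slack=4)
Line 7: ['south', 'on'] (min_width=8, slack=2)
Line 8: ['quick'] (min_width=5, slack=5)
Line 9: ['bridge'] (min_width=6, slack=4)
Line 10: ['diamond'] (min_width=7, slack=3)
Line 11: ['give'] (min_width=4, slack=6)
Line 12: ['vector'] (min_width=6, slack=4)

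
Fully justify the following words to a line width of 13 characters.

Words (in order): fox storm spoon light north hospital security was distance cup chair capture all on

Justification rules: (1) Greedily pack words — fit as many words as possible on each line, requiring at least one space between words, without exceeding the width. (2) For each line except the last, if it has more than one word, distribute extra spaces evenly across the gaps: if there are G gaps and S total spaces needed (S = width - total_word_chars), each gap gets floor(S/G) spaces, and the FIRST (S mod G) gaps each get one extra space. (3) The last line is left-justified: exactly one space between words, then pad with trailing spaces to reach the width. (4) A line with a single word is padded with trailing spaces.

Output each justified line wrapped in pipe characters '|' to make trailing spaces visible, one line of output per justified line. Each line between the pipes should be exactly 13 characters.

Answer: |fox     storm|
|spoon   light|
|north        |
|hospital     |
|security  was|
|distance  cup|
|chair capture|
|all on       |

Derivation:
Line 1: ['fox', 'storm'] (min_width=9, slack=4)
Line 2: ['spoon', 'light'] (min_width=11, slack=2)
Line 3: ['north'] (min_width=5, slack=8)
Line 4: ['hospital'] (min_width=8, slack=5)
Line 5: ['security', 'was'] (min_width=12, slack=1)
Line 6: ['distance', 'cup'] (min_width=12, slack=1)
Line 7: ['chair', 'capture'] (min_width=13, slack=0)
Line 8: ['all', 'on'] (min_width=6, slack=7)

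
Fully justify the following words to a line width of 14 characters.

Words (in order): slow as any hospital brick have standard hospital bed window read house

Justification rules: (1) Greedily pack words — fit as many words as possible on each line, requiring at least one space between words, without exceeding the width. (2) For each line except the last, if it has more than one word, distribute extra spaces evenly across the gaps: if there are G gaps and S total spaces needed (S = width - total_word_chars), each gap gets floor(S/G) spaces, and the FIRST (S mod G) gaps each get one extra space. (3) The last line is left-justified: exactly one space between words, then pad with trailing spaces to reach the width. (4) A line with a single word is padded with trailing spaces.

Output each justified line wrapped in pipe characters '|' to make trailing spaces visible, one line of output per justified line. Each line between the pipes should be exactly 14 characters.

Answer: |slow   as  any|
|hospital brick|
|have  standard|
|hospital   bed|
|window    read|
|house         |

Derivation:
Line 1: ['slow', 'as', 'any'] (min_width=11, slack=3)
Line 2: ['hospital', 'brick'] (min_width=14, slack=0)
Line 3: ['have', 'standard'] (min_width=13, slack=1)
Line 4: ['hospital', 'bed'] (min_width=12, slack=2)
Line 5: ['window', 'read'] (min_width=11, slack=3)
Line 6: ['house'] (min_width=5, slack=9)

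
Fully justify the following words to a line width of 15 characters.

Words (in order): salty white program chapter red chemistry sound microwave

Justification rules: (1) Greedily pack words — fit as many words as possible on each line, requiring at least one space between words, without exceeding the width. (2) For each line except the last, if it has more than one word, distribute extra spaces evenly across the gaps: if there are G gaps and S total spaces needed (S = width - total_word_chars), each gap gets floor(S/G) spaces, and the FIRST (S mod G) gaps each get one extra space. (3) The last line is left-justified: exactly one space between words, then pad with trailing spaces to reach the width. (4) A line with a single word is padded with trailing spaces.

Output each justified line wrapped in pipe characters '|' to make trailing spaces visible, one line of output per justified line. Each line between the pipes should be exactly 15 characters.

Answer: |salty     white|
|program chapter|
|red   chemistry|
|sound microwave|

Derivation:
Line 1: ['salty', 'white'] (min_width=11, slack=4)
Line 2: ['program', 'chapter'] (min_width=15, slack=0)
Line 3: ['red', 'chemistry'] (min_width=13, slack=2)
Line 4: ['sound', 'microwave'] (min_width=15, slack=0)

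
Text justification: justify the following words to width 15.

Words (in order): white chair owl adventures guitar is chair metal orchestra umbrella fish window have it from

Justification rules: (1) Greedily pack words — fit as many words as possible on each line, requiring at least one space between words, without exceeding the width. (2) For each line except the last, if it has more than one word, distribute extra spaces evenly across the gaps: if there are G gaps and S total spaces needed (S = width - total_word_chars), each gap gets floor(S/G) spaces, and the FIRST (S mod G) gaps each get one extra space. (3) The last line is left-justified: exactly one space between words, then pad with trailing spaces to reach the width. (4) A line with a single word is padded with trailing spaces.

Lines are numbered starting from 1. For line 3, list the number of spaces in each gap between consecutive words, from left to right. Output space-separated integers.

Line 1: ['white', 'chair', 'owl'] (min_width=15, slack=0)
Line 2: ['adventures'] (min_width=10, slack=5)
Line 3: ['guitar', 'is', 'chair'] (min_width=15, slack=0)
Line 4: ['metal', 'orchestra'] (min_width=15, slack=0)
Line 5: ['umbrella', 'fish'] (min_width=13, slack=2)
Line 6: ['window', 'have', 'it'] (min_width=14, slack=1)
Line 7: ['from'] (min_width=4, slack=11)

Answer: 1 1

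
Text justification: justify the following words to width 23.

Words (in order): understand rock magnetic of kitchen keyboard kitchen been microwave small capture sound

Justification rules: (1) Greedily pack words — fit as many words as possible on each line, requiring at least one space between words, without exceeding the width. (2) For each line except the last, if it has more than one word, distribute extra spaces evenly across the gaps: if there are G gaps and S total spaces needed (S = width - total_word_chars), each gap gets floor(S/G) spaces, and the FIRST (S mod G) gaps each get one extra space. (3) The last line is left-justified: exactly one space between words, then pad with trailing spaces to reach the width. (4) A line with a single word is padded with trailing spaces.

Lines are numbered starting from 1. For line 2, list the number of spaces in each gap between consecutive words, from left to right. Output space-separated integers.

Answer: 3 3

Derivation:
Line 1: ['understand', 'rock'] (min_width=15, slack=8)
Line 2: ['magnetic', 'of', 'kitchen'] (min_width=19, slack=4)
Line 3: ['keyboard', 'kitchen', 'been'] (min_width=21, slack=2)
Line 4: ['microwave', 'small', 'capture'] (min_width=23, slack=0)
Line 5: ['sound'] (min_width=5, slack=18)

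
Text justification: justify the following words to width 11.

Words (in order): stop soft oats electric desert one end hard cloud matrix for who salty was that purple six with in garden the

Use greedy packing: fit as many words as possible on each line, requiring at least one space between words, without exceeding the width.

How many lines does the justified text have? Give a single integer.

Line 1: ['stop', 'soft'] (min_width=9, slack=2)
Line 2: ['oats'] (min_width=4, slack=7)
Line 3: ['electric'] (min_width=8, slack=3)
Line 4: ['desert', 'one'] (min_width=10, slack=1)
Line 5: ['end', 'hard'] (min_width=8, slack=3)
Line 6: ['cloud'] (min_width=5, slack=6)
Line 7: ['matrix', 'for'] (min_width=10, slack=1)
Line 8: ['who', 'salty'] (min_width=9, slack=2)
Line 9: ['was', 'that'] (min_width=8, slack=3)
Line 10: ['purple', 'six'] (min_width=10, slack=1)
Line 11: ['with', 'in'] (min_width=7, slack=4)
Line 12: ['garden', 'the'] (min_width=10, slack=1)
Total lines: 12

Answer: 12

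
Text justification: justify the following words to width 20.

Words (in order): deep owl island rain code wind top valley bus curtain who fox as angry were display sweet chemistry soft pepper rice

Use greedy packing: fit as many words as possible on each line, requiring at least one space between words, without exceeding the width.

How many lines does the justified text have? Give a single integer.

Line 1: ['deep', 'owl', 'island', 'rain'] (min_width=20, slack=0)
Line 2: ['code', 'wind', 'top', 'valley'] (min_width=20, slack=0)
Line 3: ['bus', 'curtain', 'who', 'fox'] (min_width=19, slack=1)
Line 4: ['as', 'angry', 'were'] (min_width=13, slack=7)
Line 5: ['display', 'sweet'] (min_width=13, slack=7)
Line 6: ['chemistry', 'soft'] (min_width=14, slack=6)
Line 7: ['pepper', 'rice'] (min_width=11, slack=9)
Total lines: 7

Answer: 7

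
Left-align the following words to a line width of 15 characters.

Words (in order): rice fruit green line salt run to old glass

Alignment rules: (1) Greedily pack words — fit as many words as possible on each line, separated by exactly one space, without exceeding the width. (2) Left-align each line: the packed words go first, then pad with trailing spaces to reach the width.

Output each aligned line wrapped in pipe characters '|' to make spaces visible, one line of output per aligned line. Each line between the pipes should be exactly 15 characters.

Answer: |rice fruit     |
|green line salt|
|run to old     |
|glass          |

Derivation:
Line 1: ['rice', 'fruit'] (min_width=10, slack=5)
Line 2: ['green', 'line', 'salt'] (min_width=15, slack=0)
Line 3: ['run', 'to', 'old'] (min_width=10, slack=5)
Line 4: ['glass'] (min_width=5, slack=10)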